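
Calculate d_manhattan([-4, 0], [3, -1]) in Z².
8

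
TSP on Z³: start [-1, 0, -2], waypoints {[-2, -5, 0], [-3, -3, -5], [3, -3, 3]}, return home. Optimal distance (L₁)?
38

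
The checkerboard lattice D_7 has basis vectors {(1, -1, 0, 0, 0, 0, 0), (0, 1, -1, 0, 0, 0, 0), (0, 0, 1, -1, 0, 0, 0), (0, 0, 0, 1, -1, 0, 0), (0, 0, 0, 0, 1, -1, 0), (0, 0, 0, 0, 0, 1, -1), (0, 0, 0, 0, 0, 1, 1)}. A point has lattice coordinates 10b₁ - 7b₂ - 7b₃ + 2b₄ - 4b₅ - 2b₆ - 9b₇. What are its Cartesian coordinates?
(10, -17, 0, 9, -6, -7, -7)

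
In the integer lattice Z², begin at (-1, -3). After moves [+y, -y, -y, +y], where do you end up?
(-1, -3)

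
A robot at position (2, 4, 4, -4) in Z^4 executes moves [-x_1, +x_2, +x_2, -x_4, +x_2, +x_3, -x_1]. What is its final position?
(0, 7, 5, -5)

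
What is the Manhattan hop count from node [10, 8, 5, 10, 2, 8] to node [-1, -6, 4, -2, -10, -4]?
62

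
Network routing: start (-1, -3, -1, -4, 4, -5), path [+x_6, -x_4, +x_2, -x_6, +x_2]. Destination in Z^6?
(-1, -1, -1, -5, 4, -5)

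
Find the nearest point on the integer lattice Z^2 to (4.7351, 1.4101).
(5, 1)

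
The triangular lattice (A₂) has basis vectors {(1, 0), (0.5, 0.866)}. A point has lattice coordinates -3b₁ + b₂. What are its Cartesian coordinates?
(-2.5, 0.866)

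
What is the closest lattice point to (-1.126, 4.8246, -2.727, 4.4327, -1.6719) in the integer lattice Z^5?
(-1, 5, -3, 4, -2)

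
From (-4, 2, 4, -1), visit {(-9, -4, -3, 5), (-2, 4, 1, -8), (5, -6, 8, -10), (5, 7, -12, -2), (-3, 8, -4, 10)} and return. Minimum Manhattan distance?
158
(one optimal route: (-4, 2, 4, -1) → (-9, -4, -3, 5) → (-3, 8, -4, 10) → (5, 7, -12, -2) → (5, -6, 8, -10) → (-2, 4, 1, -8) → (-4, 2, 4, -1))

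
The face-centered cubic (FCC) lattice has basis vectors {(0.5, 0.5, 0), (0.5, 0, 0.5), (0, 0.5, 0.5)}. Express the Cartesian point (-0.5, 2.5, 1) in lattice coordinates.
b₁ - 2b₂ + 4b₃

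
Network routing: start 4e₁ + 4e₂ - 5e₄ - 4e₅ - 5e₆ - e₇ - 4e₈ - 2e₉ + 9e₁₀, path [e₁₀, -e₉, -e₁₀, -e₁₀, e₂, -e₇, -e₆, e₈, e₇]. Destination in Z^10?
(4, 5, 0, -5, -4, -6, -1, -3, -3, 8)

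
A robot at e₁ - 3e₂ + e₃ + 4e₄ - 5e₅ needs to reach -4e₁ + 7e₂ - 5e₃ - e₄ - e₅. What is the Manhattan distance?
30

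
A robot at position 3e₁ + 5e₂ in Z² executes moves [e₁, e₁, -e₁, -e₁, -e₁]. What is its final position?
(2, 5)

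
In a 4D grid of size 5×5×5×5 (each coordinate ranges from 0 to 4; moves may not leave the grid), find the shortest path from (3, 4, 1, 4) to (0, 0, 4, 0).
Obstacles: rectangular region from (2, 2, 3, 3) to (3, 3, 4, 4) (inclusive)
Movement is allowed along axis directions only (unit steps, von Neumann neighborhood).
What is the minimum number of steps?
14
(one shortest path: (3, 4, 1, 4) → (2, 4, 1, 4) → (1, 4, 1, 4) → (0, 4, 1, 4) → (0, 3, 1, 4) → (0, 2, 1, 4) → (0, 1, 1, 4) → (0, 0, 1, 4) → (0, 0, 2, 4) → (0, 0, 3, 4) → (0, 0, 4, 4) → (0, 0, 4, 3) → (0, 0, 4, 2) → (0, 0, 4, 1) → (0, 0, 4, 0))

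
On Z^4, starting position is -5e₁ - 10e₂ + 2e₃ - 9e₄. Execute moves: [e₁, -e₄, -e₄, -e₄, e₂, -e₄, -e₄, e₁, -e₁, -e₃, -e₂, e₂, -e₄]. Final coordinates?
(-4, -9, 1, -15)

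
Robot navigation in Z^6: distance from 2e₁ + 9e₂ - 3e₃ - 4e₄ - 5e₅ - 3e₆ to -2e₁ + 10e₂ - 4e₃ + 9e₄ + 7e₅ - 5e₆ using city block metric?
33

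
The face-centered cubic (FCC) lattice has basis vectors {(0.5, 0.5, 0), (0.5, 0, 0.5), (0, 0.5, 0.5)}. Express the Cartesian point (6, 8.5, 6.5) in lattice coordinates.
8b₁ + 4b₂ + 9b₃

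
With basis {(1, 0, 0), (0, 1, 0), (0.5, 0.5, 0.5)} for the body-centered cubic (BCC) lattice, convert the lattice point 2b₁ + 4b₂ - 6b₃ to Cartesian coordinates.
(-1, 1, -3)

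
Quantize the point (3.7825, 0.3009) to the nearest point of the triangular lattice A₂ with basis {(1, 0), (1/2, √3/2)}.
(4, 0)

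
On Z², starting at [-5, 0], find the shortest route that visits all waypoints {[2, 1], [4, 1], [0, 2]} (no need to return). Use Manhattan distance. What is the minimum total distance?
12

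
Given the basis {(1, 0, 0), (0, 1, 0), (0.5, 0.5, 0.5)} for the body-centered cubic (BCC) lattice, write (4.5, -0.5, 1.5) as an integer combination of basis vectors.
3b₁ - 2b₂ + 3b₃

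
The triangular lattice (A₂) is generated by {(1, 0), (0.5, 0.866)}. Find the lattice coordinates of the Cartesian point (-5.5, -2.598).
-4b₁ - 3b₂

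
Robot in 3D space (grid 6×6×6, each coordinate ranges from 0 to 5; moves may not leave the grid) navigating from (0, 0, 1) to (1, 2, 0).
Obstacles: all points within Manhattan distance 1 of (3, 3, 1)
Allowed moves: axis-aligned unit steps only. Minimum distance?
4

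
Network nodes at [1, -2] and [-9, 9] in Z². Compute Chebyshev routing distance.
11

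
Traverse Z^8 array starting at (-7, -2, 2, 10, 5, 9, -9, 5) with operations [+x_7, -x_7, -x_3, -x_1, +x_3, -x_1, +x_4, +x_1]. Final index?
(-8, -2, 2, 11, 5, 9, -9, 5)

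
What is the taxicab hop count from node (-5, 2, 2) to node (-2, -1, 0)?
8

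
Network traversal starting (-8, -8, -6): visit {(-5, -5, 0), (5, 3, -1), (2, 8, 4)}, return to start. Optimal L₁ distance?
78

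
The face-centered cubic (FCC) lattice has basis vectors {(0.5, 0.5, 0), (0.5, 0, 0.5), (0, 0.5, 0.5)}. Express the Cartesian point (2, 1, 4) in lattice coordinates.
-b₁ + 5b₂ + 3b₃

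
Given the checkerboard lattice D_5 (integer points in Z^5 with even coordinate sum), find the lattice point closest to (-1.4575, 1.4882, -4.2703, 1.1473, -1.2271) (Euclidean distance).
(-1, 1, -4, 1, -1)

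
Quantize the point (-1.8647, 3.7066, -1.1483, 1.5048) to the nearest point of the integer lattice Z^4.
(-2, 4, -1, 2)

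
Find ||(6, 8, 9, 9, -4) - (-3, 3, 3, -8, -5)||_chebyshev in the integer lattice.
17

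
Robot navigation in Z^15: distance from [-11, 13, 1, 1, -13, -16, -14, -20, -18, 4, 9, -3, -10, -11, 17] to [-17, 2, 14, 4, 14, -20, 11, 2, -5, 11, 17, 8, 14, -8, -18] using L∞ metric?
35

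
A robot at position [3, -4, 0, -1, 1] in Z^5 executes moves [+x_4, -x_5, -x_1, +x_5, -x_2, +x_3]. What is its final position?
(2, -5, 1, 0, 1)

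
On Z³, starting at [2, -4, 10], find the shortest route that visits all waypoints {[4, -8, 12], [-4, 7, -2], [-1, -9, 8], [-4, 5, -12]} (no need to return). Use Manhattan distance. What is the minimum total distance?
59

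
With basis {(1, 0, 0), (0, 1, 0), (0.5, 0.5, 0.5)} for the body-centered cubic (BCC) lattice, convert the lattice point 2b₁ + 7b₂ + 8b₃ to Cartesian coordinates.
(6, 11, 4)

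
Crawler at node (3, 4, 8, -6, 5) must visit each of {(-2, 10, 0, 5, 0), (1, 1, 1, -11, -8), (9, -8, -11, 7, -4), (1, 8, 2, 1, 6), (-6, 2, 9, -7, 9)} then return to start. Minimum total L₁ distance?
188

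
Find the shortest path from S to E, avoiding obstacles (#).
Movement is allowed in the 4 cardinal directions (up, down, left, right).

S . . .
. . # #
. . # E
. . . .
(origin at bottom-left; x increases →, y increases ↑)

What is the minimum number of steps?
7
(one shortest path: (0, 3) → (1, 3) → (1, 2) → (1, 1) → (1, 0) → (2, 0) → (3, 0) → (3, 1))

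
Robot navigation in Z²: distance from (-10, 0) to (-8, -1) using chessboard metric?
2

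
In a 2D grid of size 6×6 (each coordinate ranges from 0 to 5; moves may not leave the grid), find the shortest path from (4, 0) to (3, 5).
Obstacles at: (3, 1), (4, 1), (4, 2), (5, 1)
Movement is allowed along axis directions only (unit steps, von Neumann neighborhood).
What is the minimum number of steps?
8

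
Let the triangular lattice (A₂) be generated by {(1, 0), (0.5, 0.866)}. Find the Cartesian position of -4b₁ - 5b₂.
(-6.5, -4.33)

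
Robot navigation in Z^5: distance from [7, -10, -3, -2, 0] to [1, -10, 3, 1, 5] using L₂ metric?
10.2956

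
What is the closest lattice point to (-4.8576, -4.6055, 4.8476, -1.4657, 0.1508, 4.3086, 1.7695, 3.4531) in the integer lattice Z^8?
(-5, -5, 5, -1, 0, 4, 2, 3)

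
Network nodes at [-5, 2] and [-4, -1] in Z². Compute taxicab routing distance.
4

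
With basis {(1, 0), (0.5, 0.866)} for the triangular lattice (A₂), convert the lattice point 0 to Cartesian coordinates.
(0, 0)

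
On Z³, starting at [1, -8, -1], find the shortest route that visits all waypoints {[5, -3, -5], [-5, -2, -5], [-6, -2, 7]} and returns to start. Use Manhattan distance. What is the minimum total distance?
58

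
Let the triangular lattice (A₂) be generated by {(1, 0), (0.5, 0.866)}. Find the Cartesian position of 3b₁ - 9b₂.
(-1.5, -7.794)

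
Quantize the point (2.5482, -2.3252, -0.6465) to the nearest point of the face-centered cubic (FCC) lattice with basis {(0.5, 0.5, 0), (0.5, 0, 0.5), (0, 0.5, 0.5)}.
(2.5, -2, -0.5)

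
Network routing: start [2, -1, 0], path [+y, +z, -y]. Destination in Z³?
(2, -1, 1)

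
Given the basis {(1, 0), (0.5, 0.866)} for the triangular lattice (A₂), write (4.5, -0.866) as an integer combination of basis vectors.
5b₁ - b₂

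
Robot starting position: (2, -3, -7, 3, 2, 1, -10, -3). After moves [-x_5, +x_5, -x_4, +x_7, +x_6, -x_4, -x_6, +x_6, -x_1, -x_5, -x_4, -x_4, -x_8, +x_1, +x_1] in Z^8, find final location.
(3, -3, -7, -1, 1, 2, -9, -4)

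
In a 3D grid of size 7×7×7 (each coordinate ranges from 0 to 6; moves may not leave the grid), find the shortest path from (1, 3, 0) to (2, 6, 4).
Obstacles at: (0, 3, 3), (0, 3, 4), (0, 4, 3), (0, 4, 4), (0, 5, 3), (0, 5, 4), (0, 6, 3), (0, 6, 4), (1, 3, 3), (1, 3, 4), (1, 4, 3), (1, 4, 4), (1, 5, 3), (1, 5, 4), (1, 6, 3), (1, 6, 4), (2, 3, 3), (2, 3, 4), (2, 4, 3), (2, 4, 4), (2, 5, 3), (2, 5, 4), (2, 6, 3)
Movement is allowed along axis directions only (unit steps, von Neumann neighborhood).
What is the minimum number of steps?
10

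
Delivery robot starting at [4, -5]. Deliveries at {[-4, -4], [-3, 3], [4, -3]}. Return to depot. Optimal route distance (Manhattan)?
32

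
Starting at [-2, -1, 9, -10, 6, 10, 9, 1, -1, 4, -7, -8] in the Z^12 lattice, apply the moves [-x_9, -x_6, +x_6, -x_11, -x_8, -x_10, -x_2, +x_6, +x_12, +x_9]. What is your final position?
(-2, -2, 9, -10, 6, 11, 9, 0, -1, 3, -8, -7)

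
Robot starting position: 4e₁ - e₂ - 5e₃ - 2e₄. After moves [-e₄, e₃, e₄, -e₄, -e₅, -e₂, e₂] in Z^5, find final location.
(4, -1, -4, -3, -1)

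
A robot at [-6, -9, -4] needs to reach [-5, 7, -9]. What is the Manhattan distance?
22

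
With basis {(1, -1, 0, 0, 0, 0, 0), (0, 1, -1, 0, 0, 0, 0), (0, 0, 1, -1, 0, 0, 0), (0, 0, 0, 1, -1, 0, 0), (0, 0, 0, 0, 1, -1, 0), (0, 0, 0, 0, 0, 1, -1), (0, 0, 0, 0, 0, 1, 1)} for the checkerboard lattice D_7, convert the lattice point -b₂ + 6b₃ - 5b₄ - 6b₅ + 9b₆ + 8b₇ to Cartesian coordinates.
(0, -1, 7, -11, -1, 23, -1)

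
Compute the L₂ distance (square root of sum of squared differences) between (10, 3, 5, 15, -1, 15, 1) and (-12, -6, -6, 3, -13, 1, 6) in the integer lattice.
34.5688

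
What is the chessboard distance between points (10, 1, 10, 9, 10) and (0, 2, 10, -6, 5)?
15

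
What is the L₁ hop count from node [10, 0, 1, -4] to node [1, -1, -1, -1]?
15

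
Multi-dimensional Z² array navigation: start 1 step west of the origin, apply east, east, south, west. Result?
(0, -1)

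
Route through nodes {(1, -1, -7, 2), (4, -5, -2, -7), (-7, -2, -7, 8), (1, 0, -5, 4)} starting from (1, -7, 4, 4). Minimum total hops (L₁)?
64
(one optimal route: (1, -7, 4, 4) → (4, -5, -2, -7) → (1, -1, -7, 2) → (1, 0, -5, 4) → (-7, -2, -7, 8))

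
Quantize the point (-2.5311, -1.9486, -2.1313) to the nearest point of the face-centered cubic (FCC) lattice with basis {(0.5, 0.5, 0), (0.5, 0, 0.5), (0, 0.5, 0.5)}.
(-2.5, -2, -2.5)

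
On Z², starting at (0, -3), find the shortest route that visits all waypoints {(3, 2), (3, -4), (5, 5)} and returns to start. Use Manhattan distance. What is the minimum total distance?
28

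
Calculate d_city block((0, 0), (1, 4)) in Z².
5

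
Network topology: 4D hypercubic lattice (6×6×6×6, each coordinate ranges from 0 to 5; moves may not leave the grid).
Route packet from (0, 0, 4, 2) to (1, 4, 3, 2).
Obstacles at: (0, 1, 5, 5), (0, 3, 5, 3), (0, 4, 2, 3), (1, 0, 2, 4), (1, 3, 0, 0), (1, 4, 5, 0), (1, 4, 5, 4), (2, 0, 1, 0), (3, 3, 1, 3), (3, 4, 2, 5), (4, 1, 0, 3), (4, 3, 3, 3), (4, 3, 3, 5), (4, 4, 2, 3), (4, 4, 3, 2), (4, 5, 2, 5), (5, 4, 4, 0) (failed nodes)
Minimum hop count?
6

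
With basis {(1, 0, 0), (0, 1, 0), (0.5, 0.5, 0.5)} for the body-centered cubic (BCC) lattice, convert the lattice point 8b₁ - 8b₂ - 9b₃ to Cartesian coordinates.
(3.5, -12.5, -4.5)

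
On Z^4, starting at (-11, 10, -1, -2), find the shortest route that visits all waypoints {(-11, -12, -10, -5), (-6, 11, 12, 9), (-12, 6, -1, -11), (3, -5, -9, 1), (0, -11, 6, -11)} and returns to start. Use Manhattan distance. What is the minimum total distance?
196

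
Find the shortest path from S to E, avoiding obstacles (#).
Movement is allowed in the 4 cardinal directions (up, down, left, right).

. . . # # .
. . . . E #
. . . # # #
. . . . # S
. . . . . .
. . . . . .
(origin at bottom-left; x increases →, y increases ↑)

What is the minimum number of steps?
9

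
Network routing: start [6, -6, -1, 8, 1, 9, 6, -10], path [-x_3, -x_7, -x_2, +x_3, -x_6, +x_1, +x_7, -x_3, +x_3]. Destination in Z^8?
(7, -7, -1, 8, 1, 8, 6, -10)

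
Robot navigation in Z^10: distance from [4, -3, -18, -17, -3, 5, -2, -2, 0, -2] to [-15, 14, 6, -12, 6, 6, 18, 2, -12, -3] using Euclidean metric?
43.5201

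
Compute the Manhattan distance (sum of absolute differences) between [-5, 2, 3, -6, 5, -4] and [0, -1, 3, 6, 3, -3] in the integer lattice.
23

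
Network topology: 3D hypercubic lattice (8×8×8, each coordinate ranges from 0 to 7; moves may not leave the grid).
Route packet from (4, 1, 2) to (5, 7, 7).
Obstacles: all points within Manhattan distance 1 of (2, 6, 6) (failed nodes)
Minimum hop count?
12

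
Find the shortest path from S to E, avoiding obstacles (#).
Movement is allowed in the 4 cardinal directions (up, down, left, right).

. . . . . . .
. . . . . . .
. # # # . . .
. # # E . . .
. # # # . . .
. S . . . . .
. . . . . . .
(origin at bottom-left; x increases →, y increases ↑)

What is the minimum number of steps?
6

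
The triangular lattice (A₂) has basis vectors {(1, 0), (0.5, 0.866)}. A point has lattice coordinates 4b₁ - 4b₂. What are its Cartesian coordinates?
(2, -3.464)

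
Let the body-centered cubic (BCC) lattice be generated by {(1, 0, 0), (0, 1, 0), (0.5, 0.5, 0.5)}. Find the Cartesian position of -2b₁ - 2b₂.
(-2, -2, 0)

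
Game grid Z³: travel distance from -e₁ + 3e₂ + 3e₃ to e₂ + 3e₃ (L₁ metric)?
3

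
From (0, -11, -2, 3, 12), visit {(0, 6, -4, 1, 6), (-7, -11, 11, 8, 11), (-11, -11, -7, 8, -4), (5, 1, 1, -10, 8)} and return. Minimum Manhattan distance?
176
(one optimal route: (0, -11, -2, 3, 12) → (-7, -11, 11, 8, 11) → (-11, -11, -7, 8, -4) → (0, 6, -4, 1, 6) → (5, 1, 1, -10, 8) → (0, -11, -2, 3, 12))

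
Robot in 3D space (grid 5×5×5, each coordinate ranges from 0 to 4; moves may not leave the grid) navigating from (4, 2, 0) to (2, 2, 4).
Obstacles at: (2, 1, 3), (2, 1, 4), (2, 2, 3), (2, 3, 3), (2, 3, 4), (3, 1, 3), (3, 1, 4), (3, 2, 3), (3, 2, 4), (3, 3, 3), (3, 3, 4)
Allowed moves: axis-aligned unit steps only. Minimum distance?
8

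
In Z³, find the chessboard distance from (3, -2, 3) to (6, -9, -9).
12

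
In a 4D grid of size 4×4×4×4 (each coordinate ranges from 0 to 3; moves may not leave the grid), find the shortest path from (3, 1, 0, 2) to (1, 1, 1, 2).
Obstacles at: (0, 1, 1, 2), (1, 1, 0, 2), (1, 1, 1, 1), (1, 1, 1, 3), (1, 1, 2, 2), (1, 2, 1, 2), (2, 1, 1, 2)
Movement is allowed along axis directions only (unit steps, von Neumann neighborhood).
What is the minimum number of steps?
5
(one shortest path: (3, 1, 0, 2) → (2, 1, 0, 2) → (2, 0, 0, 2) → (1, 0, 0, 2) → (1, 0, 1, 2) → (1, 1, 1, 2))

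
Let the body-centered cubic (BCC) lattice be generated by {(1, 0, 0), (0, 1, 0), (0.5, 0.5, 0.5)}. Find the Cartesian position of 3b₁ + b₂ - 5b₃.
(0.5, -1.5, -2.5)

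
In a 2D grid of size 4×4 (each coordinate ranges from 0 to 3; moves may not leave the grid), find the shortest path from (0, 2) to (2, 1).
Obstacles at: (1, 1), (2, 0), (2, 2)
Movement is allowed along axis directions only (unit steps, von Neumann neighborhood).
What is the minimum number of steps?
7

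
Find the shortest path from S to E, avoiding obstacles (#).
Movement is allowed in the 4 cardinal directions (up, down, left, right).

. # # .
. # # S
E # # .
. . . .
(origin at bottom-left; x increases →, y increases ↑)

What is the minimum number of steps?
6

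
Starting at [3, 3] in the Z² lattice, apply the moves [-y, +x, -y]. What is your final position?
(4, 1)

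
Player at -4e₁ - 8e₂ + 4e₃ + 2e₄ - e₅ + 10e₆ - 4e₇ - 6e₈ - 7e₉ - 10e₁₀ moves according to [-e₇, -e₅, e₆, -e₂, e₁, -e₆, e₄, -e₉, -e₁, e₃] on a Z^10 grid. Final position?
(-4, -9, 5, 3, -2, 10, -5, -6, -8, -10)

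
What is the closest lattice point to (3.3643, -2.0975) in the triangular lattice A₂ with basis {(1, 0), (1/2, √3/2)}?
(3, -1.732)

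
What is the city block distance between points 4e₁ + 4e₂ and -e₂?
9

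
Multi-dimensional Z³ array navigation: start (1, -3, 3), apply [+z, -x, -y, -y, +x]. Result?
(1, -5, 4)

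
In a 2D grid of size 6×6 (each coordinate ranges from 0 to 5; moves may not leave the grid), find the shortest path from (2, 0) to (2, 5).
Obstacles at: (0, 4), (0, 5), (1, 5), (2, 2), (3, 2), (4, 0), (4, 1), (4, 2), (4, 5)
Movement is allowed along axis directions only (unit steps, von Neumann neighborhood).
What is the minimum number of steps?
7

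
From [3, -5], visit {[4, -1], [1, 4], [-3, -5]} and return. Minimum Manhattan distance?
32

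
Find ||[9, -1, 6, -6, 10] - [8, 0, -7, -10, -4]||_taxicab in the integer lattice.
33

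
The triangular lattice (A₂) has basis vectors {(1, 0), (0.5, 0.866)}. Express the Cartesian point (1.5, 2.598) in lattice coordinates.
3b₂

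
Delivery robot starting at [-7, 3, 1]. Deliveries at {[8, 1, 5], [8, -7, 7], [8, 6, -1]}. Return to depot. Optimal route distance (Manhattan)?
72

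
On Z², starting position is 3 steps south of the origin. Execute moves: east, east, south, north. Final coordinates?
(2, -3)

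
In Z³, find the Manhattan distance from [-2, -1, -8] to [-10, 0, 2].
19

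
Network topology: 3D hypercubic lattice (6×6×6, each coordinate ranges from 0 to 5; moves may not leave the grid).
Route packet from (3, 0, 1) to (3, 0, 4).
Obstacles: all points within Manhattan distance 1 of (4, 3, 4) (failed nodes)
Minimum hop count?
3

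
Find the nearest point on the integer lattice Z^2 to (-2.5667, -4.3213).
(-3, -4)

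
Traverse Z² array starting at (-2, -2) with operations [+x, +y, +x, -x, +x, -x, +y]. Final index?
(-1, 0)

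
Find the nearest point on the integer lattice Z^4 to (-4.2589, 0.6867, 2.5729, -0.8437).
(-4, 1, 3, -1)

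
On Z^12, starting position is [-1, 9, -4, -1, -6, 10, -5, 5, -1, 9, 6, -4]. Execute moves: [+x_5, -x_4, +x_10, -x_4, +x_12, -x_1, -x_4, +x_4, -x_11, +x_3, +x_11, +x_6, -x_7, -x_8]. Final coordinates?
(-2, 9, -3, -3, -5, 11, -6, 4, -1, 10, 6, -3)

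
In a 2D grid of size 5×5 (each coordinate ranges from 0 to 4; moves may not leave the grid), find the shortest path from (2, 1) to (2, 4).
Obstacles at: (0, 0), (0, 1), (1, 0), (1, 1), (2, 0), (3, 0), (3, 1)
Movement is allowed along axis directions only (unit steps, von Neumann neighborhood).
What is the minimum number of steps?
3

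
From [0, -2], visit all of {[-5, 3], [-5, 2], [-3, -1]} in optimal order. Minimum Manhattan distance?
10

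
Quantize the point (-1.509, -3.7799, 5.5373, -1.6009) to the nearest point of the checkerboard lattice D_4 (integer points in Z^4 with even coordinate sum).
(-2, -4, 6, -2)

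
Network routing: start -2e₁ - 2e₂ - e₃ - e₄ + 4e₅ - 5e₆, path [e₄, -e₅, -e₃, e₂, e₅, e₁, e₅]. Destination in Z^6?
(-1, -1, -2, 0, 5, -5)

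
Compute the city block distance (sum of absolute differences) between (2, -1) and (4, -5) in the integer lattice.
6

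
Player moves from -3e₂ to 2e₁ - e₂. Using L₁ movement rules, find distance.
4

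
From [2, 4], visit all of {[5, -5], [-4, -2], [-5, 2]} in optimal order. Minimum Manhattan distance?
26
(one optimal route: (2, 4) → (-5, 2) → (-4, -2) → (5, -5))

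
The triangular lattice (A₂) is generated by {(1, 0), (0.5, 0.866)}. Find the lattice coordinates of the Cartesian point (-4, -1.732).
-3b₁ - 2b₂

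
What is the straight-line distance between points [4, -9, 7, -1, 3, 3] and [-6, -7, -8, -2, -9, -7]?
23.9583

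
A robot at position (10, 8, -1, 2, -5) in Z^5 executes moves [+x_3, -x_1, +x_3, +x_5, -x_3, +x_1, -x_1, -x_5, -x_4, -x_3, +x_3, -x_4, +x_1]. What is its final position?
(10, 8, 0, 0, -5)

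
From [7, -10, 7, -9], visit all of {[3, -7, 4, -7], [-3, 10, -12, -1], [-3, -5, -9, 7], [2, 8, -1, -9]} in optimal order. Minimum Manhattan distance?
87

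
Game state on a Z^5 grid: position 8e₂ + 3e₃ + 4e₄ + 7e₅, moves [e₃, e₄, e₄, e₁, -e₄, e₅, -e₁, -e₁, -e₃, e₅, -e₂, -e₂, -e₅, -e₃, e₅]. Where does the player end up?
(-1, 6, 2, 5, 9)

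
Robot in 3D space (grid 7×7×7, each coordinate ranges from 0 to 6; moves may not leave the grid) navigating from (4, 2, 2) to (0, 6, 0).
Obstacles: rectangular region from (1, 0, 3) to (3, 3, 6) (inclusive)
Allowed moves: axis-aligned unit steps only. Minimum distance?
10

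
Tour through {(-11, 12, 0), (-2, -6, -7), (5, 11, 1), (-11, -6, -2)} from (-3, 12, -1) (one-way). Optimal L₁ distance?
63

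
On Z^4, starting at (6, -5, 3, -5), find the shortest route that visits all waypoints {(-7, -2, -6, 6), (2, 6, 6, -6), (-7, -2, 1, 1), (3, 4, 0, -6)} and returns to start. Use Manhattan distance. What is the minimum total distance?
98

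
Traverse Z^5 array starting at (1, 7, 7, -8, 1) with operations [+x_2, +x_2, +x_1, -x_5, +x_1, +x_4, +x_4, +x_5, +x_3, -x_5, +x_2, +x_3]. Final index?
(3, 10, 9, -6, 0)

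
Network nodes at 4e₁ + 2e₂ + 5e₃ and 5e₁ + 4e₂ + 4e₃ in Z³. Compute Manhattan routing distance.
4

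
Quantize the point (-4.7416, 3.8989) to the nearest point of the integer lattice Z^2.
(-5, 4)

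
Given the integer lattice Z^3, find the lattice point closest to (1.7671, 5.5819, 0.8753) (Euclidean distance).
(2, 6, 1)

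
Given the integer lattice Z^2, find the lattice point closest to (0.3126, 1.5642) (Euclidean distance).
(0, 2)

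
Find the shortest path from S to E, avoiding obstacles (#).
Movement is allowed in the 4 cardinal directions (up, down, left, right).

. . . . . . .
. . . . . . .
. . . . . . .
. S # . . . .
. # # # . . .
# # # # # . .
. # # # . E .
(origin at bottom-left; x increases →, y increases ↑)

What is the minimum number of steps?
9
(one shortest path: (1, 3) → (1, 4) → (2, 4) → (3, 4) → (4, 4) → (5, 4) → (5, 3) → (5, 2) → (5, 1) → (5, 0))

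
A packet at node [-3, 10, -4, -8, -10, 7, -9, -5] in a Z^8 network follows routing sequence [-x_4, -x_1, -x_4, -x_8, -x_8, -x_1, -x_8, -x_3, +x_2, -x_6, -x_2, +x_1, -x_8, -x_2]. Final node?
(-4, 9, -5, -10, -10, 6, -9, -9)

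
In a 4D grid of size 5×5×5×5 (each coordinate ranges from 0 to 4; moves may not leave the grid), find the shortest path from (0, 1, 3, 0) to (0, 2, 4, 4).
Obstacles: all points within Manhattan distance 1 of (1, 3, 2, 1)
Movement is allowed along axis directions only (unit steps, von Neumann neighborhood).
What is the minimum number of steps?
6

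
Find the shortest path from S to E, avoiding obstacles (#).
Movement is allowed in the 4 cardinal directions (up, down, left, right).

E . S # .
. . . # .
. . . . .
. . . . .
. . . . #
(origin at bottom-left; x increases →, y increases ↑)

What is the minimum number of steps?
2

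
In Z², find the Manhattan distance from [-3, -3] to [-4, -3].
1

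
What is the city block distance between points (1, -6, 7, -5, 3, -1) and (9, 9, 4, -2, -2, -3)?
36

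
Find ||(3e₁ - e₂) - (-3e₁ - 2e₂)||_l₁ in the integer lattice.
7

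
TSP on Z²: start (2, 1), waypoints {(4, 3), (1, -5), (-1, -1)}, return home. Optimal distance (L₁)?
26
(one optimal route: (2, 1) → (4, 3) → (1, -5) → (-1, -1) → (2, 1))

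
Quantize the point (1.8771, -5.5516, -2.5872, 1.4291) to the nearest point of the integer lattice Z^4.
(2, -6, -3, 1)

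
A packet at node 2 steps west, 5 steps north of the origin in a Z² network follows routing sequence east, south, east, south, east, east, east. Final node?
(3, 3)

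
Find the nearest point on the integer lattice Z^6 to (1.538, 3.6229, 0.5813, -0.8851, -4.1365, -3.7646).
(2, 4, 1, -1, -4, -4)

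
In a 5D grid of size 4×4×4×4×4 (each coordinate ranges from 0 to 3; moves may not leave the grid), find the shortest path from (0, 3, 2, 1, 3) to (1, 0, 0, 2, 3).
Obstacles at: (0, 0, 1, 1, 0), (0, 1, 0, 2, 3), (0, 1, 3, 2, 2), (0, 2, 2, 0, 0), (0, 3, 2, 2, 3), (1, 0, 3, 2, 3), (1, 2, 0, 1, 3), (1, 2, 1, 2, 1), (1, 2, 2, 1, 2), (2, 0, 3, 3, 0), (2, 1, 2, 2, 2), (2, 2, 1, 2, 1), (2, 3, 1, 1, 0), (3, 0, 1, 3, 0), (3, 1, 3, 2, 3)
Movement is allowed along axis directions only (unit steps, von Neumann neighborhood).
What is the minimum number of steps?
7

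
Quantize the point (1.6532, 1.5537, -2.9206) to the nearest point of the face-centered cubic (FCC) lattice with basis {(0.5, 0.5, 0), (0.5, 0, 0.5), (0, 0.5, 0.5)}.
(1.5, 1.5, -3)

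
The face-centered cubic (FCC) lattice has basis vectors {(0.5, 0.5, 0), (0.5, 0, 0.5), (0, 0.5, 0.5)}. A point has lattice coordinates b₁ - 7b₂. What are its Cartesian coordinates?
(-3, 0.5, -3.5)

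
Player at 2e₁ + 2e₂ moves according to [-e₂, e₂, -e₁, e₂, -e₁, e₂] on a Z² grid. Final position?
(0, 4)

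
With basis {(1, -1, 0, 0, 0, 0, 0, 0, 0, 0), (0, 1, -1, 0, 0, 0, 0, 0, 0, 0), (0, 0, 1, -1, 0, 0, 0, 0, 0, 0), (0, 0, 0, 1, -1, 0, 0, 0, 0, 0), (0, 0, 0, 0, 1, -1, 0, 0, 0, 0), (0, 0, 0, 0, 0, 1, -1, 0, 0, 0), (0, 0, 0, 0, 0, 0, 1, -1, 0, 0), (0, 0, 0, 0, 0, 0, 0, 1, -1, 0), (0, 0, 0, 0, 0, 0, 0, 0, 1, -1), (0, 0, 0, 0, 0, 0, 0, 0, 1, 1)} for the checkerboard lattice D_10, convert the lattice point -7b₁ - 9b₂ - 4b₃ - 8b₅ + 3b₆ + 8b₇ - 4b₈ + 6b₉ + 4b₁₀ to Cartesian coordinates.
(-7, -2, 5, 4, -8, 11, 5, -12, 14, -2)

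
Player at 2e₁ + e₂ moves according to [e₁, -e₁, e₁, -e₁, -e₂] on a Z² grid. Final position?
(2, 0)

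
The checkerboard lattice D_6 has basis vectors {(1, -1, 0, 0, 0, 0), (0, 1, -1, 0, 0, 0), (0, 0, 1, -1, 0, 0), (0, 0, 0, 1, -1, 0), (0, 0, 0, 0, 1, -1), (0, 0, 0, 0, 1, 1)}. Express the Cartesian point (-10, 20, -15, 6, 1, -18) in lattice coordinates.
-10b₁ + 10b₂ - 5b₃ + b₄ + 10b₅ - 8b₆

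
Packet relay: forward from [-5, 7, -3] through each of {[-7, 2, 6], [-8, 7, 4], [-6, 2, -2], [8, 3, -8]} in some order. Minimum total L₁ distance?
48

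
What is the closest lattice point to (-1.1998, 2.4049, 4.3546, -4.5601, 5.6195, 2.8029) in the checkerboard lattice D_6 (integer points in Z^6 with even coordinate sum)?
(-1, 2, 4, -4, 6, 3)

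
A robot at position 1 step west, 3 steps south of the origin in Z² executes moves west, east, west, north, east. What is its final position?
(-1, -2)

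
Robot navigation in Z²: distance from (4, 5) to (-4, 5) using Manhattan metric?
8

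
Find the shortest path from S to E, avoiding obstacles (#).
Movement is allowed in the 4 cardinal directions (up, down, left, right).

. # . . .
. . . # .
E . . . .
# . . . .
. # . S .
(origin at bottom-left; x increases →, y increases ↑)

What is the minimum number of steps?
5
(one shortest path: (3, 0) → (2, 0) → (2, 1) → (1, 1) → (1, 2) → (0, 2))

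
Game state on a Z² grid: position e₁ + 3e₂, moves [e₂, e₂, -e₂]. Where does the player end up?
(1, 4)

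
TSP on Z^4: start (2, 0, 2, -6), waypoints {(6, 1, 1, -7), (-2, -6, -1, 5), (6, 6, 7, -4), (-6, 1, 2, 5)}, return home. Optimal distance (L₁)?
90
(one optimal route: (2, 0, 2, -6) → (6, 1, 1, -7) → (6, 6, 7, -4) → (-6, 1, 2, 5) → (-2, -6, -1, 5) → (2, 0, 2, -6))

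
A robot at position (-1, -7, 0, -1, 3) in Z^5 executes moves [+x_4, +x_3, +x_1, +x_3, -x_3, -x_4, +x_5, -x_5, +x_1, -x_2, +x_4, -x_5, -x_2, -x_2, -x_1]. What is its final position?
(0, -10, 1, 0, 2)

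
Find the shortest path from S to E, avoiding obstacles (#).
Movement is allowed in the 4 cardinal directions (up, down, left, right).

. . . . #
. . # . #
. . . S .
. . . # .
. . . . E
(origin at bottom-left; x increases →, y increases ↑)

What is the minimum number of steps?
3
(one shortest path: (3, 2) → (4, 2) → (4, 1) → (4, 0))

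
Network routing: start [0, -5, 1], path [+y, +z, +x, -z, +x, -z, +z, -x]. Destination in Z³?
(1, -4, 1)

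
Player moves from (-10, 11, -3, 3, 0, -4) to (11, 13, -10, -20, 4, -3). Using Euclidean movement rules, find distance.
32.249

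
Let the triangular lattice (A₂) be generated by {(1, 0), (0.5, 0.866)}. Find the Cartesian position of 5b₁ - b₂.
(4.5, -0.866)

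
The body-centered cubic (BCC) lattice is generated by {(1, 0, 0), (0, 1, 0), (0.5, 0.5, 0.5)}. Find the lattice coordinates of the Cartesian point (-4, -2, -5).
b₁ + 3b₂ - 10b₃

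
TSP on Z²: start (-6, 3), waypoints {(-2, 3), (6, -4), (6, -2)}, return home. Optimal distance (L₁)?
38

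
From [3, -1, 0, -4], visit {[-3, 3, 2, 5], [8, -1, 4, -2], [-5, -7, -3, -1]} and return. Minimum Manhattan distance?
78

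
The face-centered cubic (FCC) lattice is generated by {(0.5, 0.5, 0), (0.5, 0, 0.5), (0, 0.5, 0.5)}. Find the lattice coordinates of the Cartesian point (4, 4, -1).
9b₁ - b₂ - b₃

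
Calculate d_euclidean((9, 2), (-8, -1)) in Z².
17.2627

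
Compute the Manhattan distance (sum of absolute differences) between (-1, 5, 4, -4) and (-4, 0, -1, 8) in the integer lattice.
25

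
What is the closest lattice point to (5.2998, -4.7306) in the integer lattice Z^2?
(5, -5)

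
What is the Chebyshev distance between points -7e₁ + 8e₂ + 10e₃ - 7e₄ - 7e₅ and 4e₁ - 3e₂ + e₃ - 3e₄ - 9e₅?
11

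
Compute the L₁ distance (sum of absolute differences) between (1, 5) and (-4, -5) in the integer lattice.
15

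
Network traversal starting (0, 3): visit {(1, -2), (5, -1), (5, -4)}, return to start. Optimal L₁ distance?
24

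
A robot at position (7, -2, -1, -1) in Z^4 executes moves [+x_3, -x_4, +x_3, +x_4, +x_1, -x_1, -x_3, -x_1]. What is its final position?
(6, -2, 0, -1)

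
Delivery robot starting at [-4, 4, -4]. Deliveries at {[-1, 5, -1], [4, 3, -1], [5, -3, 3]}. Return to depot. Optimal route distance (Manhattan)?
48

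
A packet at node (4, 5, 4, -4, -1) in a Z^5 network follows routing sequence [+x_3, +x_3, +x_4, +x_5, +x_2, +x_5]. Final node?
(4, 6, 6, -3, 1)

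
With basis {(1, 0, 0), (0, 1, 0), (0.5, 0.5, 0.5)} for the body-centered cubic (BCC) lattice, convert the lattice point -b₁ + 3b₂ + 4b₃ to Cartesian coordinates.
(1, 5, 2)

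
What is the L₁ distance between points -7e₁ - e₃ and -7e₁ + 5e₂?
6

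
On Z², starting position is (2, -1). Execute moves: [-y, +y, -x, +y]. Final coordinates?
(1, 0)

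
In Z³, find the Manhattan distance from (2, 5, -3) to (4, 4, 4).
10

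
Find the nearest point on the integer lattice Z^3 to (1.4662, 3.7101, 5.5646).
(1, 4, 6)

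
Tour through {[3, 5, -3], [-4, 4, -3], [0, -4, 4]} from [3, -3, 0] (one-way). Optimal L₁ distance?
35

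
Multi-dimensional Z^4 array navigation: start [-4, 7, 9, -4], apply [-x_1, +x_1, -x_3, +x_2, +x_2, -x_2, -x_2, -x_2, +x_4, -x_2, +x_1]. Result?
(-3, 5, 8, -3)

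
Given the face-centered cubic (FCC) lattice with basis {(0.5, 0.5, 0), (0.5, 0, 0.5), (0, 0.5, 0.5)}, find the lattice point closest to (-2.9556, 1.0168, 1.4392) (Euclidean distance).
(-3, 1, 1)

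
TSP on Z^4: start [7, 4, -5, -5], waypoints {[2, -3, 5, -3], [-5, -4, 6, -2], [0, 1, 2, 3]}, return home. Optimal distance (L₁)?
78
(one optimal route: (7, 4, -5, -5) → (2, -3, 5, -3) → (-5, -4, 6, -2) → (0, 1, 2, 3) → (7, 4, -5, -5))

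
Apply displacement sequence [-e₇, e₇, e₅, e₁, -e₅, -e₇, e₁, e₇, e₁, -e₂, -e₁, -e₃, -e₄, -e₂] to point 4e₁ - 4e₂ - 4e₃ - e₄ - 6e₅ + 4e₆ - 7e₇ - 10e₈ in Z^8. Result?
(6, -6, -5, -2, -6, 4, -7, -10)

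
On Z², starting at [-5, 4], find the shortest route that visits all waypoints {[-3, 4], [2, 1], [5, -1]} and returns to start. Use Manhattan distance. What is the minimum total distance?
30
(one optimal route: (-5, 4) → (-3, 4) → (2, 1) → (5, -1) → (-5, 4))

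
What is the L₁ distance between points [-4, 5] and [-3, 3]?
3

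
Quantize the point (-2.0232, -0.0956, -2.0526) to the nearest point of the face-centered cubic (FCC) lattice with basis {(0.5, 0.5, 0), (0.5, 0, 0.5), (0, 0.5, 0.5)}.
(-2, 0, -2)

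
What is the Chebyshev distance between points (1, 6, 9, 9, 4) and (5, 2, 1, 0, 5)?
9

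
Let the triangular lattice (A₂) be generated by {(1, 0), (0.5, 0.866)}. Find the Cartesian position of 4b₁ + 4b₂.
(6, 3.464)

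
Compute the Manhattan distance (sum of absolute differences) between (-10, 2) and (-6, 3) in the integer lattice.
5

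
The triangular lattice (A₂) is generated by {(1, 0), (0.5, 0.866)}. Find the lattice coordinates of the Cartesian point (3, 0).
3b₁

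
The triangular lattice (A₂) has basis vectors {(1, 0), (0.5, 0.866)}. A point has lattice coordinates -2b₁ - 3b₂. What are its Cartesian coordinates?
(-3.5, -2.598)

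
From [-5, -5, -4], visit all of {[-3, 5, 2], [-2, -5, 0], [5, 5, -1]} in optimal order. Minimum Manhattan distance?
31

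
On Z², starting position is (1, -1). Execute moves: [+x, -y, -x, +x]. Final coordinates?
(2, -2)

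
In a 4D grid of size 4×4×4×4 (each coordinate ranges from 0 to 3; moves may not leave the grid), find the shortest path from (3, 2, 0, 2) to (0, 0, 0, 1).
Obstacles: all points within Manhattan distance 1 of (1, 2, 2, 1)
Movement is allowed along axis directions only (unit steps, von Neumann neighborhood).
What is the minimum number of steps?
6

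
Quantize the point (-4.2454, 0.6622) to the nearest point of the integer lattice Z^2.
(-4, 1)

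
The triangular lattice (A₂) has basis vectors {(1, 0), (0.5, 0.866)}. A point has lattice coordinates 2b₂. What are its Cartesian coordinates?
(1, 1.732)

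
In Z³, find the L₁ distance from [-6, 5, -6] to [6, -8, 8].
39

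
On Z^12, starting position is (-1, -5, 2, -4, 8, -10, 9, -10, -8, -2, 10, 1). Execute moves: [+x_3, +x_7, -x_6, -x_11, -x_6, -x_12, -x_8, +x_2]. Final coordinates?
(-1, -4, 3, -4, 8, -12, 10, -11, -8, -2, 9, 0)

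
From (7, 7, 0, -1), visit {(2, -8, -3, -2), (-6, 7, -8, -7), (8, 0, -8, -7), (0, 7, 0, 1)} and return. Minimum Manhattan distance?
100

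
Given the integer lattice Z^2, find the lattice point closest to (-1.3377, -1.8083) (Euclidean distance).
(-1, -2)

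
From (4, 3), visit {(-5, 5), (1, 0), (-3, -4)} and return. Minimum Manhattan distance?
36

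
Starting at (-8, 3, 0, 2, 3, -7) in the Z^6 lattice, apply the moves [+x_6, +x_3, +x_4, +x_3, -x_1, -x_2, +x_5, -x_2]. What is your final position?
(-9, 1, 2, 3, 4, -6)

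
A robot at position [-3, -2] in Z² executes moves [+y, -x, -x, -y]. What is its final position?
(-5, -2)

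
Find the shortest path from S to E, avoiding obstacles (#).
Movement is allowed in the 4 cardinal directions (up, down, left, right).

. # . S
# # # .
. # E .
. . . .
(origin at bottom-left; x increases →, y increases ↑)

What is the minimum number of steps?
3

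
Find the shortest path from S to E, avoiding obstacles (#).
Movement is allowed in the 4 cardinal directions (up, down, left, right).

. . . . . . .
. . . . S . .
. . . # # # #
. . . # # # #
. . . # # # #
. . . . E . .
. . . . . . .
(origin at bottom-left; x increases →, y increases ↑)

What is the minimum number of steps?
8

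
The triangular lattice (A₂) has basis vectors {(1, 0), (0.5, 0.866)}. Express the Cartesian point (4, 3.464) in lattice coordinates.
2b₁ + 4b₂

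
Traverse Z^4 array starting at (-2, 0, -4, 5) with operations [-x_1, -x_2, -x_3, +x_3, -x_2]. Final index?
(-3, -2, -4, 5)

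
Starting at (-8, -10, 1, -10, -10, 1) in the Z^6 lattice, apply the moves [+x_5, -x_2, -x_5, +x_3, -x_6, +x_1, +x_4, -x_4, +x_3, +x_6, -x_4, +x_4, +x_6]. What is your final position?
(-7, -11, 3, -10, -10, 2)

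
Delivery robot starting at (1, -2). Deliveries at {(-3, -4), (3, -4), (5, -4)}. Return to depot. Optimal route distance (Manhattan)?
20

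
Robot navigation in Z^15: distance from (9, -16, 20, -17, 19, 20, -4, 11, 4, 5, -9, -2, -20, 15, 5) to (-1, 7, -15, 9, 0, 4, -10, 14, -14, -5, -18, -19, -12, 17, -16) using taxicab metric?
223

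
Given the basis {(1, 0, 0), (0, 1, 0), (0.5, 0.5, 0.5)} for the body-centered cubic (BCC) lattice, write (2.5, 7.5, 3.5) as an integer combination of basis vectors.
-b₁ + 4b₂ + 7b₃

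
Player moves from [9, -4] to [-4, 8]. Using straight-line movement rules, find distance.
17.6918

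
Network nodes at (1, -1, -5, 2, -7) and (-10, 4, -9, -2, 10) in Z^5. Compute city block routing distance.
41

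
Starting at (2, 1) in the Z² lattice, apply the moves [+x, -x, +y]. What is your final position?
(2, 2)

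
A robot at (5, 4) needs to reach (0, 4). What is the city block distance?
5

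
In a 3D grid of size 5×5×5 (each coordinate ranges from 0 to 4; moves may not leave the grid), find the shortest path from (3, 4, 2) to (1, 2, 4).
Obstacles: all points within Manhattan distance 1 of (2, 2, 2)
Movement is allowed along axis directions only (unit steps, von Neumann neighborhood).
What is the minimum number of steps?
6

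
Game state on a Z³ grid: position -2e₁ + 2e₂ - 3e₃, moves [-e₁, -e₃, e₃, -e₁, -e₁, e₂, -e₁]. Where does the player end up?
(-6, 3, -3)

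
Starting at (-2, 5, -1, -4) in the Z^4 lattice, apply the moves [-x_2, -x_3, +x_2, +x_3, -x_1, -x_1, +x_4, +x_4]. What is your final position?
(-4, 5, -1, -2)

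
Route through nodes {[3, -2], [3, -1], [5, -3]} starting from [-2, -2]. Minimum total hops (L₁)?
10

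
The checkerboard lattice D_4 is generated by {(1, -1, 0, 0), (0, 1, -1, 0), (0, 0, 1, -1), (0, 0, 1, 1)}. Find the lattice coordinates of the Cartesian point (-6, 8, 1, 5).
-6b₁ + 2b₂ - b₃ + 4b₄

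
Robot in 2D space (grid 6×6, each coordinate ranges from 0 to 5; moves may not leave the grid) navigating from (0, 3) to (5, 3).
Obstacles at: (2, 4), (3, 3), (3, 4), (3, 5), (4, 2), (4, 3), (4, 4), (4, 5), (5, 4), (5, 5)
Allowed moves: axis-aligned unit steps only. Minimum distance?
9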